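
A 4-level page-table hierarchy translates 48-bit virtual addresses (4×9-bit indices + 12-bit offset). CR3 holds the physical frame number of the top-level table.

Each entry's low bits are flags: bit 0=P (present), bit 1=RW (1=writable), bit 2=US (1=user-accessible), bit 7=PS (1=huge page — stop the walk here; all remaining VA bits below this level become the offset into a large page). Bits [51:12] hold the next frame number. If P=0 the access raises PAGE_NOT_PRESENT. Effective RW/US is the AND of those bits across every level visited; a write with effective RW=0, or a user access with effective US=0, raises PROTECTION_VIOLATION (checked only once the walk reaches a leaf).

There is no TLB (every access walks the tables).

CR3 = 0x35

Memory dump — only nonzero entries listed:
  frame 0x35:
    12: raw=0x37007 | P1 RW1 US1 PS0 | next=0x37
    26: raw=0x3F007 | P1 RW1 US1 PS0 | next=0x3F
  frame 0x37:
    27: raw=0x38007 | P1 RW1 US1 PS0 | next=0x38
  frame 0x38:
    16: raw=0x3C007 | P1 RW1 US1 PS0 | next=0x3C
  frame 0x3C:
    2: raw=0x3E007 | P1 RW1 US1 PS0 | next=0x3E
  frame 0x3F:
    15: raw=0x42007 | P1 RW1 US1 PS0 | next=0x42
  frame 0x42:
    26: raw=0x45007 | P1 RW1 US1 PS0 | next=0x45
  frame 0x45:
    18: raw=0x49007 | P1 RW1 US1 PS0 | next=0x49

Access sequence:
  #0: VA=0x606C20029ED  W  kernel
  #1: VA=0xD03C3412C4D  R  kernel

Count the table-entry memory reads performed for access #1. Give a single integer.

Trace:
#0 VA=0x606C20029ED (w,kernel):
  [0] read 0x35 idx=12: raw=0x37007 flags P=1 W=1 U=1 S=0
  [1] read 0x37 idx=27: raw=0x38007 flags P=1 W=1 U=1 S=0
  [2] read 0x38 idx=16: raw=0x3C007 flags P=1 W=1 U=1 S=0
  [3] read 0x3C idx=2: raw=0x3E007 flags P=1 W=1 U=1 S=0
  → PA=0x3E9ED  (4 entries read)
#1 VA=0xD03C3412C4D (r,kernel):
  [0] read 0x35 idx=26: raw=0x3F007 flags P=1 W=1 U=1 S=0
  [1] read 0x3F idx=15: raw=0x42007 flags P=1 W=1 U=1 S=0
  [2] read 0x42 idx=26: raw=0x45007 flags P=1 W=1 U=1 S=0
  [3] read 0x45 idx=18: raw=0x49007 flags P=1 W=1 U=1 S=0
  → PA=0x49C4D  (4 entries read)

Entries read for #1: 4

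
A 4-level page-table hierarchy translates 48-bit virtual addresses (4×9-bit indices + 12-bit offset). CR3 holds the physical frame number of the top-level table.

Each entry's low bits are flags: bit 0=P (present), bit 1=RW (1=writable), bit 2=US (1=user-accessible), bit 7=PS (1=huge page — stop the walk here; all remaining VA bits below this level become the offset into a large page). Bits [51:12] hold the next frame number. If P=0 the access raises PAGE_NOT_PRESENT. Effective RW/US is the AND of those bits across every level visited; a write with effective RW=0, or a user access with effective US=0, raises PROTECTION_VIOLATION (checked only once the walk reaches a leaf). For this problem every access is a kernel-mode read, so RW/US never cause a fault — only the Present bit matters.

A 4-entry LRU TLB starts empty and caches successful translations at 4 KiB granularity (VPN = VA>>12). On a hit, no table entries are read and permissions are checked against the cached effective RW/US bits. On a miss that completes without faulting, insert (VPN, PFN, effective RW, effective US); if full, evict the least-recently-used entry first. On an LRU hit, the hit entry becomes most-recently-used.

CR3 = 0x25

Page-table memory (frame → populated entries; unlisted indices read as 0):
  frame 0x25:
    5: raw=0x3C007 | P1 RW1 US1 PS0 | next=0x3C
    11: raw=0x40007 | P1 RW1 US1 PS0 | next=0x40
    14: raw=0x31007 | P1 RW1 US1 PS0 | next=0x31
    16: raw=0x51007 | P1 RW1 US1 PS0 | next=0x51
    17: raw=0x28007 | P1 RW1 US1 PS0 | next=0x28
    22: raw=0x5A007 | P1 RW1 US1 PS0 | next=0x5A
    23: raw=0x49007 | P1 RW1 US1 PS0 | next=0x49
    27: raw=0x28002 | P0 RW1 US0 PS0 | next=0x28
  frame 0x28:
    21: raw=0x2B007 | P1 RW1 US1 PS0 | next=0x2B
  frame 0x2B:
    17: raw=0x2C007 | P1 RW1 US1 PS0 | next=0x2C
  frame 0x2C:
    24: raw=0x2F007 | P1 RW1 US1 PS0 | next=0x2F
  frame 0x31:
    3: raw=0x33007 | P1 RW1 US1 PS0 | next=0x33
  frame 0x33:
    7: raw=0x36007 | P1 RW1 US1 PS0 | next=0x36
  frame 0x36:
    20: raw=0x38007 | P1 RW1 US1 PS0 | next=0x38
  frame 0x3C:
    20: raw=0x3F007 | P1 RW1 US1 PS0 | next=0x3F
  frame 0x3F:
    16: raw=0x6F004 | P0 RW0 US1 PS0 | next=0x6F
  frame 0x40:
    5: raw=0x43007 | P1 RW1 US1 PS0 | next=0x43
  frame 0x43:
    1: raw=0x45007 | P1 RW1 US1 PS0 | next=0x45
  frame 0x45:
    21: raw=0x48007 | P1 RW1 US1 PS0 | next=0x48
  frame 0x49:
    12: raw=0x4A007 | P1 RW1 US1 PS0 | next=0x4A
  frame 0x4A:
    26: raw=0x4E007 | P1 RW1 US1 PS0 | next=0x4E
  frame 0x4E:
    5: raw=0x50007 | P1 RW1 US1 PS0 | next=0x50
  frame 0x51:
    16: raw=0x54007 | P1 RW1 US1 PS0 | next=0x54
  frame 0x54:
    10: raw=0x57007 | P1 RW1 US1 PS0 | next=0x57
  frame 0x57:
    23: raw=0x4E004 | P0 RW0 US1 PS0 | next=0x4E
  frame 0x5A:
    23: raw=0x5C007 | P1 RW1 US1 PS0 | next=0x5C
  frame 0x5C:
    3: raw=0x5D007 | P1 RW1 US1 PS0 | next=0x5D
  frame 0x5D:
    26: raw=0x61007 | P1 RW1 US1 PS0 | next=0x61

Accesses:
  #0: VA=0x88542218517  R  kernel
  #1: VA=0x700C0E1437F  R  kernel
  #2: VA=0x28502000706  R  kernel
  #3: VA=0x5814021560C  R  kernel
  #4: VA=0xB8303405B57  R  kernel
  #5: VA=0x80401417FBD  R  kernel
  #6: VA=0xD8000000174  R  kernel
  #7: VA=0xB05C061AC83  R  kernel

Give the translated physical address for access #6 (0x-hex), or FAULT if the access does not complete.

Per-access translation:
#0 VA=0x88542218517 (r,kernel):
  L0 @0x25[17] → 0x28007  P=1,RW=1,US=1,PS=0
  L1 @0x28[21] → 0x2B007  P=1,RW=1,US=1,PS=0
  L2 @0x2B[17] → 0x2C007  P=1,RW=1,US=1,PS=0
  L3 @0x2C[24] → 0x2F007  P=1,RW=1,US=1,PS=0
  ✓ 0x2F517  — 4 lookups
#1 VA=0x700C0E1437F (r,kernel):
  L0 @0x25[14] → 0x31007  P=1,RW=1,US=1,PS=0
  L1 @0x31[3] → 0x33007  P=1,RW=1,US=1,PS=0
  L2 @0x33[7] → 0x36007  P=1,RW=1,US=1,PS=0
  L3 @0x36[20] → 0x38007  P=1,RW=1,US=1,PS=0
  ✓ 0x3837F  — 4 lookups
#2 VA=0x28502000706 (r,kernel):
  L0 @0x25[5] → 0x3C007  P=1,RW=1,US=1,PS=0
  L1 @0x3C[20] → 0x3F007  P=1,RW=1,US=1,PS=0
  L2 @0x3F[16] → 0x6F004  P=0,RW=0,US=1,PS=0
  ⇒ fault: PAGE_NOT_PRESENT  — 3 lookups
#3 VA=0x5814021560C (r,kernel):
  L0 @0x25[11] → 0x40007  P=1,RW=1,US=1,PS=0
  L1 @0x40[5] → 0x43007  P=1,RW=1,US=1,PS=0
  L2 @0x43[1] → 0x45007  P=1,RW=1,US=1,PS=0
  L3 @0x45[21] → 0x48007  P=1,RW=1,US=1,PS=0
  ✓ 0x4860C  — 4 lookups
#4 VA=0xB8303405B57 (r,kernel):
  L0 @0x25[23] → 0x49007  P=1,RW=1,US=1,PS=0
  L1 @0x49[12] → 0x4A007  P=1,RW=1,US=1,PS=0
  L2 @0x4A[26] → 0x4E007  P=1,RW=1,US=1,PS=0
  L3 @0x4E[5] → 0x50007  P=1,RW=1,US=1,PS=0
  ✓ 0x50B57  — 4 lookups
#5 VA=0x80401417FBD (r,kernel):
  L0 @0x25[16] → 0x51007  P=1,RW=1,US=1,PS=0
  L1 @0x51[16] → 0x54007  P=1,RW=1,US=1,PS=0
  L2 @0x54[10] → 0x57007  P=1,RW=1,US=1,PS=0
  L3 @0x57[23] → 0x4E004  P=0,RW=0,US=1,PS=0
  ⇒ fault: PAGE_NOT_PRESENT  — 4 lookups
#6 VA=0xD8000000174 (r,kernel):
  L0 @0x25[27] → 0x28002  P=0,RW=1,US=0,PS=0
  ⇒ fault: PAGE_NOT_PRESENT  — 1 lookups
#7 VA=0xB05C061AC83 (r,kernel):
  L0 @0x25[22] → 0x5A007  P=1,RW=1,US=1,PS=0
  L1 @0x5A[23] → 0x5C007  P=1,RW=1,US=1,PS=0
  L2 @0x5C[3] → 0x5D007  P=1,RW=1,US=1,PS=0
  L3 @0x5D[26] → 0x61007  P=1,RW=1,US=1,PS=0
  ✓ 0x61C83  — 4 lookups

Access #6 PA: FAULT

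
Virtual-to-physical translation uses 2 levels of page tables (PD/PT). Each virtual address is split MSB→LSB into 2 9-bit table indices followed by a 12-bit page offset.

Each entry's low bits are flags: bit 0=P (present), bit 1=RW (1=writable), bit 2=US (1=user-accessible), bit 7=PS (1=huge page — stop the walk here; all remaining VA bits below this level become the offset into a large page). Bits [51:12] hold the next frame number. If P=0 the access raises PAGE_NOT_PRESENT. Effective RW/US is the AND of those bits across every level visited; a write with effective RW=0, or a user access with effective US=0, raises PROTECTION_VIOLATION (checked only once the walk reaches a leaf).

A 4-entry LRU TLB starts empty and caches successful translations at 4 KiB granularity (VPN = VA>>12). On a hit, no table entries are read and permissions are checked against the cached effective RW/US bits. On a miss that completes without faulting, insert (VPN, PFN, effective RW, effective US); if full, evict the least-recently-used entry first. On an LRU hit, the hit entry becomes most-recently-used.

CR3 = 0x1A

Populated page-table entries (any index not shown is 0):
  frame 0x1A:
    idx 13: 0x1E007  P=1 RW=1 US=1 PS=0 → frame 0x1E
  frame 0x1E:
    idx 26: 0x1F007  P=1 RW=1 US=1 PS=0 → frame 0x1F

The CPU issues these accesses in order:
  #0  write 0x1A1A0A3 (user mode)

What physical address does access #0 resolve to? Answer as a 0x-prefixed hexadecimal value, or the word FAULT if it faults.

Trace:
#0 VA=0x1A1A0A3 (w,user):
  lvl0: tbl 0x1A, slot 13 ⇒ 0x1E007 (P1/RW1/US1/PS0)
  lvl1: tbl 0x1E, slot 26 ⇒ 0x1F007 (P1/RW1/US1/PS0)
  → PA=0x1F0A3  (2 entries read)

Access #0 PA: 0x1F0A3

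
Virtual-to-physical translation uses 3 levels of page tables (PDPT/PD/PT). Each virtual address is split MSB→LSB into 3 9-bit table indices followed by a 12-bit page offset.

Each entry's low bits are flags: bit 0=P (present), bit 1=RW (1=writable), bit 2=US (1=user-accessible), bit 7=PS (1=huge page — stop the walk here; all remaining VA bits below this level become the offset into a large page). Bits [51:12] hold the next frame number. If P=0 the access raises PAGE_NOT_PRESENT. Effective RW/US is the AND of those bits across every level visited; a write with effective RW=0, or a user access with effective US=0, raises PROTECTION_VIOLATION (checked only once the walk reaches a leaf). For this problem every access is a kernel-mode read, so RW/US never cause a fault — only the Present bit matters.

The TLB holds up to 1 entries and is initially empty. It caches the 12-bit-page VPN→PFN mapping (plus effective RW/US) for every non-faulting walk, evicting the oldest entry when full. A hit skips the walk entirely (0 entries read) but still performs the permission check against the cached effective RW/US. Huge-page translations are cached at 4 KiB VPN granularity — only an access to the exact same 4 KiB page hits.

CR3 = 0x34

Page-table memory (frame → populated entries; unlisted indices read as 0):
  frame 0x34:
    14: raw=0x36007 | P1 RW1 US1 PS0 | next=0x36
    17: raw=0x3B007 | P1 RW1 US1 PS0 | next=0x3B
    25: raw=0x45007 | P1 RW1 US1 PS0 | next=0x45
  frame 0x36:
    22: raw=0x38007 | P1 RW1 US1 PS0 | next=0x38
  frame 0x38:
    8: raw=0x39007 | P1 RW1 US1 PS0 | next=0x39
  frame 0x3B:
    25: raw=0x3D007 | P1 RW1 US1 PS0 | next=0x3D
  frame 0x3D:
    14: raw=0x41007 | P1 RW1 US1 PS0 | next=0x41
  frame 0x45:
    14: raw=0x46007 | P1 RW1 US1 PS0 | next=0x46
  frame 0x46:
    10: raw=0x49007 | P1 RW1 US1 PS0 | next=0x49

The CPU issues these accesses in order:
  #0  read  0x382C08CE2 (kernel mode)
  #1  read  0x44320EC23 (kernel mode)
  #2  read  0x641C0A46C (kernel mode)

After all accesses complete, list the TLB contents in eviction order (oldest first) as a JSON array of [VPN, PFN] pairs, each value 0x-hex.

Per-access translation:
#0 VA=0x382C08CE2 (r,kernel):
  lvl0: tbl 0x34, slot 14 ⇒ 0x36007 (P1/RW1/US1/PS0)
  lvl1: tbl 0x36, slot 22 ⇒ 0x38007 (P1/RW1/US1/PS0)
  lvl2: tbl 0x38, slot 8 ⇒ 0x39007 (P1/RW1/US1/PS0)
  → PA=0x39CE2  (3 entries read)
#1 VA=0x44320EC23 (r,kernel):
  lvl0: tbl 0x34, slot 17 ⇒ 0x3B007 (P1/RW1/US1/PS0)
  lvl1: tbl 0x3B, slot 25 ⇒ 0x3D007 (P1/RW1/US1/PS0)
  lvl2: tbl 0x3D, slot 14 ⇒ 0x41007 (P1/RW1/US1/PS0)
  → PA=0x41C23  (3 entries read)
#2 VA=0x641C0A46C (r,kernel):
  lvl0: tbl 0x34, slot 25 ⇒ 0x45007 (P1/RW1/US1/PS0)
  lvl1: tbl 0x45, slot 14 ⇒ 0x46007 (P1/RW1/US1/PS0)
  lvl2: tbl 0x46, slot 10 ⇒ 0x49007 (P1/RW1/US1/PS0)
  → PA=0x4946C  (3 entries read)

TLB: [["0x641C0A", "0x49"]]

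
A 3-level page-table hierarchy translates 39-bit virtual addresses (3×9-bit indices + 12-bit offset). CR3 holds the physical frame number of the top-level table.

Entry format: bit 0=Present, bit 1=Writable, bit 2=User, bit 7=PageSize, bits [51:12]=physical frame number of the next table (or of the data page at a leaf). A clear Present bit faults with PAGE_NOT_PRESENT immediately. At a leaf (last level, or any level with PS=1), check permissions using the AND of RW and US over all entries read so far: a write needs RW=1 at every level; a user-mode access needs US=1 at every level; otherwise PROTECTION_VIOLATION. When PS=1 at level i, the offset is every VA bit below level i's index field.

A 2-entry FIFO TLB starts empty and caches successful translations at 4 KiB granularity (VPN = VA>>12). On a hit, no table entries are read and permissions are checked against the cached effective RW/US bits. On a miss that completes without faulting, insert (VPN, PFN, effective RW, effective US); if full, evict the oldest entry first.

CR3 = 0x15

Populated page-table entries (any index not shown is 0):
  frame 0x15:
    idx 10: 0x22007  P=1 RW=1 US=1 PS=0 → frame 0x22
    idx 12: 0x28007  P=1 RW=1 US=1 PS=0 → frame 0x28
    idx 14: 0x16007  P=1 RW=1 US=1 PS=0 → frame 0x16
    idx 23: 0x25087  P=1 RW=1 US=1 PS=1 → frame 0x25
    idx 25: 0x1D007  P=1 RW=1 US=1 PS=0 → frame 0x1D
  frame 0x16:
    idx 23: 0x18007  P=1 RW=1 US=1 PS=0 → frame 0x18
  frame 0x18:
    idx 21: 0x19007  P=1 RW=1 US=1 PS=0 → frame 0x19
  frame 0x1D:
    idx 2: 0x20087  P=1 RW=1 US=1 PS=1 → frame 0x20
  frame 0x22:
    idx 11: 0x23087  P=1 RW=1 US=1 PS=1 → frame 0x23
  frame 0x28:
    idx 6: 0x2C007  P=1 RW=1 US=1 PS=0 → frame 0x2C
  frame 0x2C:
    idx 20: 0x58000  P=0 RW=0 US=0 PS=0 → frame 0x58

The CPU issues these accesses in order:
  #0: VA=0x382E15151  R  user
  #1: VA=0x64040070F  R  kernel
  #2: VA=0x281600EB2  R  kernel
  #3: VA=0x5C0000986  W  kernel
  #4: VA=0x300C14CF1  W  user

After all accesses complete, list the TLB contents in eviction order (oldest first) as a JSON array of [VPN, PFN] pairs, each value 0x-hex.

Walk each access:
#0 VA=0x382E15151 (r,user):
  L0 @0x15[14] → 0x16007  P=1,RW=1,US=1,PS=0
  L1 @0x16[23] → 0x18007  P=1,RW=1,US=1,PS=0
  L2 @0x18[21] → 0x19007  P=1,RW=1,US=1,PS=0
  → PA=0x19151  (3 entries read)
#1 VA=0x64040070F (r,kernel):
  L0 @0x15[25] → 0x1D007  P=1,RW=1,US=1,PS=0
  L1 @0x1D[2] → 0x20087  P=1,RW=1,US=1,PS=1
  → PA=0x2070F (huge @L1)  (2 entries read)
#2 VA=0x281600EB2 (r,kernel):
  L0 @0x15[10] → 0x22007  P=1,RW=1,US=1,PS=0
  L1 @0x22[11] → 0x23087  P=1,RW=1,US=1,PS=1
  → PA=0x23EB2 (huge @L1)  (2 entries read)
#3 VA=0x5C0000986 (w,kernel):
  L0 @0x15[23] → 0x25087  P=1,RW=1,US=1,PS=1
  → PA=0x25986 (huge @L0)  (1 entries read)
#4 VA=0x300C14CF1 (w,user):
  L0 @0x15[12] → 0x28007  P=1,RW=1,US=1,PS=0
  L1 @0x28[6] → 0x2C007  P=1,RW=1,US=1,PS=0
  L2 @0x2C[20] → 0x58000  P=0,RW=0,US=0,PS=0
  → PAGE_NOT_PRESENT  (3 entries read)

TLB: [["0x281600", "0x23"], ["0x5C0000", "0x25"]]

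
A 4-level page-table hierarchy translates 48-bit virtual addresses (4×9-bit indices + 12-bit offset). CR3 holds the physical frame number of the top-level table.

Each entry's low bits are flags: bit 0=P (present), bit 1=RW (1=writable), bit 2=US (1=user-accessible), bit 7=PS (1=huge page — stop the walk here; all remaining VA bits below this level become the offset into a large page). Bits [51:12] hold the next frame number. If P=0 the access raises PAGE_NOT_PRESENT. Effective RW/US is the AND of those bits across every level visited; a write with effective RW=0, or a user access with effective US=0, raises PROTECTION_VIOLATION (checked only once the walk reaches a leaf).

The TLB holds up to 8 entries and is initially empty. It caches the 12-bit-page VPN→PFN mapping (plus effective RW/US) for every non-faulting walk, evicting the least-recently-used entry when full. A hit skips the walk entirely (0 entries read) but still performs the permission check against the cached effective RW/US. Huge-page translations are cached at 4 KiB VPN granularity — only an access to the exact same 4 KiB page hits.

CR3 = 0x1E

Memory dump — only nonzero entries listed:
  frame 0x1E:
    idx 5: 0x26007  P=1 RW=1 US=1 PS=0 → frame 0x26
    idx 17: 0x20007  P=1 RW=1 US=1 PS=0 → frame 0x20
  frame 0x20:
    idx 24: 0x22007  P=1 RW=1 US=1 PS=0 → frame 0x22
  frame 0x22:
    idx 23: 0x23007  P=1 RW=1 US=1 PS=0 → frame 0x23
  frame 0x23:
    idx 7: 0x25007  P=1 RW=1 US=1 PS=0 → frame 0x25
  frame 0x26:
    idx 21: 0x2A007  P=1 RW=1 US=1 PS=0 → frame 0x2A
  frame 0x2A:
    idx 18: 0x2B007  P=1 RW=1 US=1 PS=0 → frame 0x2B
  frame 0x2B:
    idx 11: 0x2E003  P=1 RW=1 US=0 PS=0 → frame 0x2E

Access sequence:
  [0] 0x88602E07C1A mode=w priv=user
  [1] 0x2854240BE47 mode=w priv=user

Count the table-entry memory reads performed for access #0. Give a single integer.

Trace:
#0 VA=0x88602E07C1A (w,user):
  L0: frame=0x1E idx=17 entry=0x20007 [P=1 RW=1 US=1 PS=0]
  L1: frame=0x20 idx=24 entry=0x22007 [P=1 RW=1 US=1 PS=0]
  L2: frame=0x22 idx=23 entry=0x23007 [P=1 RW=1 US=1 PS=0]
  L3: frame=0x23 idx=7 entry=0x25007 [P=1 RW=1 US=1 PS=0]
  ⇒ phys 0x25C1A  [4 reads]
#1 VA=0x2854240BE47 (w,user):
  L0: frame=0x1E idx=5 entry=0x26007 [P=1 RW=1 US=1 PS=0]
  L1: frame=0x26 idx=21 entry=0x2A007 [P=1 RW=1 US=1 PS=0]
  L2: frame=0x2A idx=18 entry=0x2B007 [P=1 RW=1 US=1 PS=0]
  L3: frame=0x2B idx=11 entry=0x2E003 [P=1 RW=1 US=0 PS=0]
  → PROTECTION_VIOLATION  (4 entries read)

Entries read for #0: 4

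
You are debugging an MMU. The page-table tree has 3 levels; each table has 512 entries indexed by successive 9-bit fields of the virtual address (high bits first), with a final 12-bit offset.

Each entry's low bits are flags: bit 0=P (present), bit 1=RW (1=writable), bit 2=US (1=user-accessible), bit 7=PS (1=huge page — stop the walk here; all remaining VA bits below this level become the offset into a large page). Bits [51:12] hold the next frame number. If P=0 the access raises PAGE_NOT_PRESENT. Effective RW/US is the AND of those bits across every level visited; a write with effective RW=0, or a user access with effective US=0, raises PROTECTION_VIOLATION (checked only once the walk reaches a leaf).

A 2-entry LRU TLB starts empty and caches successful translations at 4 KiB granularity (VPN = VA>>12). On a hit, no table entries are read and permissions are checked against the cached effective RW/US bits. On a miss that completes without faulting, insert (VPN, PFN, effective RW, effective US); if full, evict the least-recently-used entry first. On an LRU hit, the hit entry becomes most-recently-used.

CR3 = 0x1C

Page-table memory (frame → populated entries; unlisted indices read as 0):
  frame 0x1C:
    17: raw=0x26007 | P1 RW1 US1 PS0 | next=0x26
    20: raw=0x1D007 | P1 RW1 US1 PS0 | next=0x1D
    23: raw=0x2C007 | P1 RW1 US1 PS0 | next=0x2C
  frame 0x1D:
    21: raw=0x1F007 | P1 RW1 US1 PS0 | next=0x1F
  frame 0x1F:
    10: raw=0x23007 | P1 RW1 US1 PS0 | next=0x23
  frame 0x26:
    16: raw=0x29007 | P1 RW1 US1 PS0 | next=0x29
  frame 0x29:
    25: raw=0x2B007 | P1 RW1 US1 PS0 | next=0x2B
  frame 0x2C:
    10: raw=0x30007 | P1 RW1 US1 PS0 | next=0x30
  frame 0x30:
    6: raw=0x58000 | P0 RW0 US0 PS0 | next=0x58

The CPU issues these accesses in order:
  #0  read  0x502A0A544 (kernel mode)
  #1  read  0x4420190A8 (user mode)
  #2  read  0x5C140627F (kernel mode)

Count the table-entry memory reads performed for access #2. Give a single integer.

Trace:
#0 VA=0x502A0A544 (r,kernel):
  lvl0: tbl 0x1C, slot 20 ⇒ 0x1D007 (P1/RW1/US1/PS0)
  lvl1: tbl 0x1D, slot 21 ⇒ 0x1F007 (P1/RW1/US1/PS0)
  lvl2: tbl 0x1F, slot 10 ⇒ 0x23007 (P1/RW1/US1/PS0)
  ⇒ phys 0x23544  [3 reads]
#1 VA=0x4420190A8 (r,user):
  lvl0: tbl 0x1C, slot 17 ⇒ 0x26007 (P1/RW1/US1/PS0)
  lvl1: tbl 0x26, slot 16 ⇒ 0x29007 (P1/RW1/US1/PS0)
  lvl2: tbl 0x29, slot 25 ⇒ 0x2B007 (P1/RW1/US1/PS0)
  ⇒ phys 0x2B0A8  [3 reads]
#2 VA=0x5C140627F (r,kernel):
  lvl0: tbl 0x1C, slot 23 ⇒ 0x2C007 (P1/RW1/US1/PS0)
  lvl1: tbl 0x2C, slot 10 ⇒ 0x30007 (P1/RW1/US1/PS0)
  lvl2: tbl 0x30, slot 6 ⇒ 0x58000 (P0/RW0/US0/PS0)
  ✗ PAGE_NOT_PRESENT  [3 reads]

Entries read for #2: 3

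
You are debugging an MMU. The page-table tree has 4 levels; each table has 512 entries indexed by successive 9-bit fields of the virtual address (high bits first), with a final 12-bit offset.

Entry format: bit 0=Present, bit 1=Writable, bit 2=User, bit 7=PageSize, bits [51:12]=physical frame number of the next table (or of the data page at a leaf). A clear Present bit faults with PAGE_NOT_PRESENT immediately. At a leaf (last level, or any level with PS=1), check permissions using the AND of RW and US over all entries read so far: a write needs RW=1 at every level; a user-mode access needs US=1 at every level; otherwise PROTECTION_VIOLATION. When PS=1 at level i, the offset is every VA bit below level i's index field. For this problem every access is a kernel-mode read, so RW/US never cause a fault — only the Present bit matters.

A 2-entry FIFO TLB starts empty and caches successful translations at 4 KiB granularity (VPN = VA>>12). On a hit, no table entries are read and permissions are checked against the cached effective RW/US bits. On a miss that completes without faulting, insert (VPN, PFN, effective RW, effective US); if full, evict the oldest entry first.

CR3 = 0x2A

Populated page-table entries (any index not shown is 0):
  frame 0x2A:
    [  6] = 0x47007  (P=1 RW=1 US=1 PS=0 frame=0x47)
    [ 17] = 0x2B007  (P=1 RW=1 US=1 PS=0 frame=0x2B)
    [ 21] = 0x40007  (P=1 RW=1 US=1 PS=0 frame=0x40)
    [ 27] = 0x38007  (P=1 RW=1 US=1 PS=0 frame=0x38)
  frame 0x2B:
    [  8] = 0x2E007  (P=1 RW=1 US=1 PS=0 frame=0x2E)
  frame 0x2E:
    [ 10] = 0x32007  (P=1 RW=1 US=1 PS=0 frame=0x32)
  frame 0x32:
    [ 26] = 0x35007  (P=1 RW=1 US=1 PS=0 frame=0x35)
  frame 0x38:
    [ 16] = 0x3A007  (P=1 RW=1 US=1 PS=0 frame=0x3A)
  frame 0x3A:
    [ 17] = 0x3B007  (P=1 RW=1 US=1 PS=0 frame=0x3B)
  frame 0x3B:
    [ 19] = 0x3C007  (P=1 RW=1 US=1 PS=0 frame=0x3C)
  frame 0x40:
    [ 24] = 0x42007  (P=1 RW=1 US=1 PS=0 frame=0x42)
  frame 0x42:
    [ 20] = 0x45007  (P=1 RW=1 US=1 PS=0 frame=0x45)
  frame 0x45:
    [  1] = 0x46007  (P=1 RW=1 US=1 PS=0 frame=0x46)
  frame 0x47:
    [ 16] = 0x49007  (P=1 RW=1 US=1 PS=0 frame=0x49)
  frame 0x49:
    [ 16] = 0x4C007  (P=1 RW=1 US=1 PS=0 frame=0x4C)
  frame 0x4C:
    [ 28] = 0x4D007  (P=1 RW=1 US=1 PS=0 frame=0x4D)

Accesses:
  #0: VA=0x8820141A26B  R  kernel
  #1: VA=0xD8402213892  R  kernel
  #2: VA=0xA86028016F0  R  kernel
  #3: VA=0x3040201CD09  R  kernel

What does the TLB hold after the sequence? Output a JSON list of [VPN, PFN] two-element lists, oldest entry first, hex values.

Trace:
#0 VA=0x8820141A26B (r,kernel):
  [0] read 0x2A idx=17: raw=0x2B007 flags P=1 W=1 U=1 S=0
  [1] read 0x2B idx=8: raw=0x2E007 flags P=1 W=1 U=1 S=0
  [2] read 0x2E idx=10: raw=0x32007 flags P=1 W=1 U=1 S=0
  [3] read 0x32 idx=26: raw=0x35007 flags P=1 W=1 U=1 S=0
  → PA=0x3526B  (4 entries read)
#1 VA=0xD8402213892 (r,kernel):
  [0] read 0x2A idx=27: raw=0x38007 flags P=1 W=1 U=1 S=0
  [1] read 0x38 idx=16: raw=0x3A007 flags P=1 W=1 U=1 S=0
  [2] read 0x3A idx=17: raw=0x3B007 flags P=1 W=1 U=1 S=0
  [3] read 0x3B idx=19: raw=0x3C007 flags P=1 W=1 U=1 S=0
  → PA=0x3C892  (4 entries read)
#2 VA=0xA86028016F0 (r,kernel):
  [0] read 0x2A idx=21: raw=0x40007 flags P=1 W=1 U=1 S=0
  [1] read 0x40 idx=24: raw=0x42007 flags P=1 W=1 U=1 S=0
  [2] read 0x42 idx=20: raw=0x45007 flags P=1 W=1 U=1 S=0
  [3] read 0x45 idx=1: raw=0x46007 flags P=1 W=1 U=1 S=0
  → PA=0x466F0  (4 entries read)
#3 VA=0x3040201CD09 (r,kernel):
  [0] read 0x2A idx=6: raw=0x47007 flags P=1 W=1 U=1 S=0
  [1] read 0x47 idx=16: raw=0x49007 flags P=1 W=1 U=1 S=0
  [2] read 0x49 idx=16: raw=0x4C007 flags P=1 W=1 U=1 S=0
  [3] read 0x4C idx=28: raw=0x4D007 flags P=1 W=1 U=1 S=0
  → PA=0x4DD09  (4 entries read)

TLB: [["0xA8602801", "0x46"], ["0x3040201C", "0x4D"]]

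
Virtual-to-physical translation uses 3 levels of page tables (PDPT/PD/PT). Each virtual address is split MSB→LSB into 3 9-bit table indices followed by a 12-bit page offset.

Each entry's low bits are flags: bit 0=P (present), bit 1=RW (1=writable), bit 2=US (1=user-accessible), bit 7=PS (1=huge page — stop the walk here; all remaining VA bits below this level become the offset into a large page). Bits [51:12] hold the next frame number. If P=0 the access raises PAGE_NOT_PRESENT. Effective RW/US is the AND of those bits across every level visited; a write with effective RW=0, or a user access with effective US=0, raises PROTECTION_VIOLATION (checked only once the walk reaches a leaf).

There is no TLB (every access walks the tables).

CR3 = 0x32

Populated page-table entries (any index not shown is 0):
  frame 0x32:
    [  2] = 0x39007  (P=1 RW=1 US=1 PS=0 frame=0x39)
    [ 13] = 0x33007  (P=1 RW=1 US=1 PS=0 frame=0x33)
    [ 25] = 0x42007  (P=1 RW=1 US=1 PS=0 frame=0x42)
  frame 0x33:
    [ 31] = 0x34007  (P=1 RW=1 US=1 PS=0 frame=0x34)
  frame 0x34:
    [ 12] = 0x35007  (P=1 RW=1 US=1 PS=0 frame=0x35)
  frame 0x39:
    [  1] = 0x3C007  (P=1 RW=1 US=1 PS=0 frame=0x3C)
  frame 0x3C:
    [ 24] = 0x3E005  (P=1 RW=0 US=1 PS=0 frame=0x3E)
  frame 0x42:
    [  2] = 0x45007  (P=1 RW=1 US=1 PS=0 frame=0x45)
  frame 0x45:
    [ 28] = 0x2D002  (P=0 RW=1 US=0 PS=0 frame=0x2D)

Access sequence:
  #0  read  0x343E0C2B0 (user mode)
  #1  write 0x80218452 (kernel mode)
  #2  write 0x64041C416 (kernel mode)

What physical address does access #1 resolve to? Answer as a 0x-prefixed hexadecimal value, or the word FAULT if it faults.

Walk each access:
#0 VA=0x343E0C2B0 (r,user):
  lvl0: tbl 0x32, slot 13 ⇒ 0x33007 (P1/RW1/US1/PS0)
  lvl1: tbl 0x33, slot 31 ⇒ 0x34007 (P1/RW1/US1/PS0)
  lvl2: tbl 0x34, slot 12 ⇒ 0x35007 (P1/RW1/US1/PS0)
  ⇒ phys 0x352B0  [3 reads]
#1 VA=0x80218452 (w,kernel):
  lvl0: tbl 0x32, slot 2 ⇒ 0x39007 (P1/RW1/US1/PS0)
  lvl1: tbl 0x39, slot 1 ⇒ 0x3C007 (P1/RW1/US1/PS0)
  lvl2: tbl 0x3C, slot 24 ⇒ 0x3E005 (P1/RW0/US1/PS0)
  → PROTECTION_VIOLATION  (3 entries read)
#2 VA=0x64041C416 (w,kernel):
  lvl0: tbl 0x32, slot 25 ⇒ 0x42007 (P1/RW1/US1/PS0)
  lvl1: tbl 0x42, slot 2 ⇒ 0x45007 (P1/RW1/US1/PS0)
  lvl2: tbl 0x45, slot 28 ⇒ 0x2D002 (P0/RW1/US0/PS0)
  → PAGE_NOT_PRESENT  (3 entries read)

Access #1 PA: FAULT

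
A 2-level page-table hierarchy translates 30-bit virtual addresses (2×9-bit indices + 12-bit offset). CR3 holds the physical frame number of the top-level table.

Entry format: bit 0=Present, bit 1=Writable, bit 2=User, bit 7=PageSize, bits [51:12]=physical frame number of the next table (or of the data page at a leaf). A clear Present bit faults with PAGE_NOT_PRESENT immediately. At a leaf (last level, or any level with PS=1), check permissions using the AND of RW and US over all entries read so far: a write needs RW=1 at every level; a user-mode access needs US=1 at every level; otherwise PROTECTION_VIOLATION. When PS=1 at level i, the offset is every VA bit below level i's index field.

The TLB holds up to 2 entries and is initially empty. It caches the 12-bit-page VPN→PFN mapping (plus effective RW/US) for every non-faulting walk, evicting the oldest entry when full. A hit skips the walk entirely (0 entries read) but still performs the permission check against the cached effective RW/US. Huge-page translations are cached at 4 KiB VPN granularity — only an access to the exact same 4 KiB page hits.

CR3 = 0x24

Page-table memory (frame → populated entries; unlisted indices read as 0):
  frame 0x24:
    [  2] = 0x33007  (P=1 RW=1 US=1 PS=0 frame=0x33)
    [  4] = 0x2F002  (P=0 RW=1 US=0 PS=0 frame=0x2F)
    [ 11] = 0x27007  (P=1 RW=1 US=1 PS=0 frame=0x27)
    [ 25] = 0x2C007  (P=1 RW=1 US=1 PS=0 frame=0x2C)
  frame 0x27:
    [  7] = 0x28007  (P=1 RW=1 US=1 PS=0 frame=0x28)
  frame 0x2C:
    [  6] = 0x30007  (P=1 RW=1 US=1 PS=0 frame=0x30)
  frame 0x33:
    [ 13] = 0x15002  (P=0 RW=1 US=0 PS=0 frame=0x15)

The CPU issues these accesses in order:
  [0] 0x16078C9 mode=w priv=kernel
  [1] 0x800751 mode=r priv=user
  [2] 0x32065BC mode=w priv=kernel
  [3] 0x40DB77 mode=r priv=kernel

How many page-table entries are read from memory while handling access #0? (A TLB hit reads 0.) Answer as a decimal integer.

Trace:
#0 VA=0x16078C9 (w,kernel):
  lvl0: tbl 0x24, slot 11 ⇒ 0x27007 (P1/RW1/US1/PS0)
  lvl1: tbl 0x27, slot 7 ⇒ 0x28007 (P1/RW1/US1/PS0)
  ⇒ phys 0x288C9  [2 reads]
#1 VA=0x800751 (r,user):
  lvl0: tbl 0x24, slot 4 ⇒ 0x2F002 (P0/RW1/US0/PS0)
  ✗ PAGE_NOT_PRESENT  [1 reads]
#2 VA=0x32065BC (w,kernel):
  lvl0: tbl 0x24, slot 25 ⇒ 0x2C007 (P1/RW1/US1/PS0)
  lvl1: tbl 0x2C, slot 6 ⇒ 0x30007 (P1/RW1/US1/PS0)
  ⇒ phys 0x305BC  [2 reads]
#3 VA=0x40DB77 (r,kernel):
  lvl0: tbl 0x24, slot 2 ⇒ 0x33007 (P1/RW1/US1/PS0)
  lvl1: tbl 0x33, slot 13 ⇒ 0x15002 (P0/RW1/US0/PS0)
  ✗ PAGE_NOT_PRESENT  [2 reads]

Entries read for #0: 2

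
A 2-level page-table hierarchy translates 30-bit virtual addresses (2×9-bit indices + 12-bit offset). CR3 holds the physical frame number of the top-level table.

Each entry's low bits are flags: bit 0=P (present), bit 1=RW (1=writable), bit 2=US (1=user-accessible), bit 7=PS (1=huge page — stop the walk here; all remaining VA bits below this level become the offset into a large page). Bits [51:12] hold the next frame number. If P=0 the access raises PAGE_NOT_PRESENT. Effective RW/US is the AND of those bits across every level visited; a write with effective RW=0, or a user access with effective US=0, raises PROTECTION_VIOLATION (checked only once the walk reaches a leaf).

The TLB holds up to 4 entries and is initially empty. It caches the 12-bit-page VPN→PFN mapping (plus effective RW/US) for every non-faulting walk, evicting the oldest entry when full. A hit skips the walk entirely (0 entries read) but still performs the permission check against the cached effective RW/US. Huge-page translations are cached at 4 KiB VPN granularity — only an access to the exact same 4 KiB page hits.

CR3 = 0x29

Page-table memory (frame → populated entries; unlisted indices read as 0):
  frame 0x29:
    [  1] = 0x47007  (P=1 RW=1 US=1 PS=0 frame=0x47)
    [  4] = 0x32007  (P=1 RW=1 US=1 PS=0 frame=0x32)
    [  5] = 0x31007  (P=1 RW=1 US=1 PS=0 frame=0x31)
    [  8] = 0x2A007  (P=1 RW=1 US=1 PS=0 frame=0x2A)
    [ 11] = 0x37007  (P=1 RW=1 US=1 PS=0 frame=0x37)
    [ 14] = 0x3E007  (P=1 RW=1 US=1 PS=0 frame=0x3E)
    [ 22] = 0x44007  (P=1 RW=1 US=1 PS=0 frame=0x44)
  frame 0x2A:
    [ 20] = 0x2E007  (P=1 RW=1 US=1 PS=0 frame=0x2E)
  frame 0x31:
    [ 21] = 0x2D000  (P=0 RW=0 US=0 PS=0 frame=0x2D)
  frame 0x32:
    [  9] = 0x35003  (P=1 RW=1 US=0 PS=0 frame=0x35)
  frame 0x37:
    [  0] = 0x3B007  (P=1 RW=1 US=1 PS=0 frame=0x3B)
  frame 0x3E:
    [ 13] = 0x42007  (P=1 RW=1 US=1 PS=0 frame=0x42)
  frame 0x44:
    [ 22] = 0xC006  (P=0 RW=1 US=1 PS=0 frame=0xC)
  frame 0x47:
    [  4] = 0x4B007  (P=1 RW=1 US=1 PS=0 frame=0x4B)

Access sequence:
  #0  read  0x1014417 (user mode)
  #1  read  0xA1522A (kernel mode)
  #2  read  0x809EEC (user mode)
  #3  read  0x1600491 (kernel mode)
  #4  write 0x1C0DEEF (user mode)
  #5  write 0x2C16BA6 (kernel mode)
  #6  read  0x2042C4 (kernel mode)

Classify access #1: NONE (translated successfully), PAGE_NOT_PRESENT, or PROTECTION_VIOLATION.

Per-access translation:
#0 VA=0x1014417 (r,user):
  [0] read 0x29 idx=8: raw=0x2A007 flags P=1 W=1 U=1 S=0
  [1] read 0x2A idx=20: raw=0x2E007 flags P=1 W=1 U=1 S=0
  ⇒ phys 0x2E417  [2 reads]
#1 VA=0xA1522A (r,kernel):
  [0] read 0x29 idx=5: raw=0x31007 flags P=1 W=1 U=1 S=0
  [1] read 0x31 idx=21: raw=0x2D000 flags P=0 W=0 U=0 S=0
  ✗ PAGE_NOT_PRESENT  [2 reads]
#2 VA=0x809EEC (r,user):
  [0] read 0x29 idx=4: raw=0x32007 flags P=1 W=1 U=1 S=0
  [1] read 0x32 idx=9: raw=0x35003 flags P=1 W=1 U=0 S=0
  ✗ PROTECTION_VIOLATION  [2 reads]
#3 VA=0x1600491 (r,kernel):
  [0] read 0x29 idx=11: raw=0x37007 flags P=1 W=1 U=1 S=0
  [1] read 0x37 idx=0: raw=0x3B007 flags P=1 W=1 U=1 S=0
  ⇒ phys 0x3B491  [2 reads]
#4 VA=0x1C0DEEF (w,user):
  [0] read 0x29 idx=14: raw=0x3E007 flags P=1 W=1 U=1 S=0
  [1] read 0x3E idx=13: raw=0x42007 flags P=1 W=1 U=1 S=0
  ⇒ phys 0x42EEF  [2 reads]
#5 VA=0x2C16BA6 (w,kernel):
  [0] read 0x29 idx=22: raw=0x44007 flags P=1 W=1 U=1 S=0
  [1] read 0x44 idx=22: raw=0xC006 flags P=0 W=1 U=1 S=0
  ✗ PAGE_NOT_PRESENT  [2 reads]
#6 VA=0x2042C4 (r,kernel):
  [0] read 0x29 idx=1: raw=0x47007 flags P=1 W=1 U=1 S=0
  [1] read 0x47 idx=4: raw=0x4B007 flags P=1 W=1 U=1 S=0
  ⇒ phys 0x4B2C4  [2 reads]

Access #1 fault: PAGE_NOT_PRESENT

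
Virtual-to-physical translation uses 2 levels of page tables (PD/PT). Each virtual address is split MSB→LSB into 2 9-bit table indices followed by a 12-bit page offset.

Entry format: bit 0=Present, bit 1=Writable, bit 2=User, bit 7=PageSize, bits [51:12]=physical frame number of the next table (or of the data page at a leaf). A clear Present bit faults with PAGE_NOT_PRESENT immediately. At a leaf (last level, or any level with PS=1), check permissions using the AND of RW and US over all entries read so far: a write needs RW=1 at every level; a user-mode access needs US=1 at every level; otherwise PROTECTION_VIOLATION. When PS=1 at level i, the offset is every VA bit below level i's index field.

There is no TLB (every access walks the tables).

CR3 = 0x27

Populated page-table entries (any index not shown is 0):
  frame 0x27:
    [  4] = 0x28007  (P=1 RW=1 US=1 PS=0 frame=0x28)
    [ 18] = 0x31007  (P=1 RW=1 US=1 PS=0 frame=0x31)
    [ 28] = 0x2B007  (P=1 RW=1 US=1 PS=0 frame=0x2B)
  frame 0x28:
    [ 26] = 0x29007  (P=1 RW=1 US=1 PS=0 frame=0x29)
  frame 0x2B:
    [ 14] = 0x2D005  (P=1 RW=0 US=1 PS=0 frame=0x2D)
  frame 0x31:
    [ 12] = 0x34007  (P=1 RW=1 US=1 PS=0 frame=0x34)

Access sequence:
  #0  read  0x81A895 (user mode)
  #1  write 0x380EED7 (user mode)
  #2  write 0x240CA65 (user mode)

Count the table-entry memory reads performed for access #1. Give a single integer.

Trace:
#0 VA=0x81A895 (r,user):
  [0] read 0x27 idx=4: raw=0x28007 flags P=1 W=1 U=1 S=0
  [1] read 0x28 idx=26: raw=0x29007 flags P=1 W=1 U=1 S=0
  ✓ 0x29895  — 2 lookups
#1 VA=0x380EED7 (w,user):
  [0] read 0x27 idx=28: raw=0x2B007 flags P=1 W=1 U=1 S=0
  [1] read 0x2B idx=14: raw=0x2D005 flags P=1 W=0 U=1 S=0
  ⇒ fault: PROTECTION_VIOLATION  — 2 lookups
#2 VA=0x240CA65 (w,user):
  [0] read 0x27 idx=18: raw=0x31007 flags P=1 W=1 U=1 S=0
  [1] read 0x31 idx=12: raw=0x34007 flags P=1 W=1 U=1 S=0
  ✓ 0x34A65  — 2 lookups

Entries read for #1: 2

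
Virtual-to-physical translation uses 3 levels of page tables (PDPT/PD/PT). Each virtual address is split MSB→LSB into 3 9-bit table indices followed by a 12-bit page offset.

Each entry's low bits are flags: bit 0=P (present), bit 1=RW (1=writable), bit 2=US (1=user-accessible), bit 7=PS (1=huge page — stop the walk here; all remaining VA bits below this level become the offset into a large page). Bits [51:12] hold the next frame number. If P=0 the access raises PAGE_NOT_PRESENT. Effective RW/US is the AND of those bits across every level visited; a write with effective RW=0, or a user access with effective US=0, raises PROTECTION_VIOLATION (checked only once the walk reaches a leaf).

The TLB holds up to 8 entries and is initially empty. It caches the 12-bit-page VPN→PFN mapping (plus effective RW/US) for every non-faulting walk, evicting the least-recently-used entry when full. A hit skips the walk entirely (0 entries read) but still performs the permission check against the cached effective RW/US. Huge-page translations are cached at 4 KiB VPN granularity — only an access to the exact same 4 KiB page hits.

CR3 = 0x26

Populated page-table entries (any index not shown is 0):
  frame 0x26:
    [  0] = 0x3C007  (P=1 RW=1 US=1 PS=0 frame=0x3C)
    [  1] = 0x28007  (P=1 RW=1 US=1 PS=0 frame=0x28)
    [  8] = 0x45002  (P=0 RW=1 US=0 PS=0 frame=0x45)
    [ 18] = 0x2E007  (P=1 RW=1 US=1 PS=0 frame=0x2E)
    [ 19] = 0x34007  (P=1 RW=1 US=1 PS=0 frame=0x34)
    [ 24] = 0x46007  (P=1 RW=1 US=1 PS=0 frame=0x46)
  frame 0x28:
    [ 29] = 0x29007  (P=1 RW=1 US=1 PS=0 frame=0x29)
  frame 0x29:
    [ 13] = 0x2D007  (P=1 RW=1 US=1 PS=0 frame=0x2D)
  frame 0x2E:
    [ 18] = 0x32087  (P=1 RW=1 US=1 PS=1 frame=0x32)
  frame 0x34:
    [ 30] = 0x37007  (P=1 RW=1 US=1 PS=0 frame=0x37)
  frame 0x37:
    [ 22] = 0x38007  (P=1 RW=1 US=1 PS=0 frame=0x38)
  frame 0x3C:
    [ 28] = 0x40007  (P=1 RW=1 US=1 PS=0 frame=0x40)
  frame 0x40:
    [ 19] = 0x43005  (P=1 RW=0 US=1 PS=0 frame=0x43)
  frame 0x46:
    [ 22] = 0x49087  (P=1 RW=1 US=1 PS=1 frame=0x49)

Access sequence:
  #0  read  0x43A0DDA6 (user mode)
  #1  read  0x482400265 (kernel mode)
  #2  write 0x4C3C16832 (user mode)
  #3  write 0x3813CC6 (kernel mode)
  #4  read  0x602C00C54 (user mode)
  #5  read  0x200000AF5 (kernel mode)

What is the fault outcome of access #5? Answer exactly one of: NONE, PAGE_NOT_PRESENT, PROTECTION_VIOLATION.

Walk each access:
#0 VA=0x43A0DDA6 (r,user):
  L0 @0x26[1] → 0x28007  P=1,RW=1,US=1,PS=0
  L1 @0x28[29] → 0x29007  P=1,RW=1,US=1,PS=0
  L2 @0x29[13] → 0x2D007  P=1,RW=1,US=1,PS=0
  ⇒ phys 0x2DDA6  [3 reads]
#1 VA=0x482400265 (r,kernel):
  L0 @0x26[18] → 0x2E007  P=1,RW=1,US=1,PS=0
  L1 @0x2E[18] → 0x32087  P=1,RW=1,US=1,PS=1
  ⇒ phys 0x32265 (huge @L1)  [2 reads]
#2 VA=0x4C3C16832 (w,user):
  L0 @0x26[19] → 0x34007  P=1,RW=1,US=1,PS=0
  L1 @0x34[30] → 0x37007  P=1,RW=1,US=1,PS=0
  L2 @0x37[22] → 0x38007  P=1,RW=1,US=1,PS=0
  ⇒ phys 0x38832  [3 reads]
#3 VA=0x3813CC6 (w,kernel):
  L0 @0x26[0] → 0x3C007  P=1,RW=1,US=1,PS=0
  L1 @0x3C[28] → 0x40007  P=1,RW=1,US=1,PS=0
  L2 @0x40[19] → 0x43005  P=1,RW=0,US=1,PS=0
  ⇒ fault: PROTECTION_VIOLATION  — 3 lookups
#4 VA=0x602C00C54 (r,user):
  L0 @0x26[24] → 0x46007  P=1,RW=1,US=1,PS=0
  L1 @0x46[22] → 0x49087  P=1,RW=1,US=1,PS=1
  ⇒ phys 0x49C54 (huge @L1)  [2 reads]
#5 VA=0x200000AF5 (r,kernel):
  L0 @0x26[8] → 0x45002  P=0,RW=1,US=0,PS=0
  ⇒ fault: PAGE_NOT_PRESENT  — 1 lookups

Access #5 fault: PAGE_NOT_PRESENT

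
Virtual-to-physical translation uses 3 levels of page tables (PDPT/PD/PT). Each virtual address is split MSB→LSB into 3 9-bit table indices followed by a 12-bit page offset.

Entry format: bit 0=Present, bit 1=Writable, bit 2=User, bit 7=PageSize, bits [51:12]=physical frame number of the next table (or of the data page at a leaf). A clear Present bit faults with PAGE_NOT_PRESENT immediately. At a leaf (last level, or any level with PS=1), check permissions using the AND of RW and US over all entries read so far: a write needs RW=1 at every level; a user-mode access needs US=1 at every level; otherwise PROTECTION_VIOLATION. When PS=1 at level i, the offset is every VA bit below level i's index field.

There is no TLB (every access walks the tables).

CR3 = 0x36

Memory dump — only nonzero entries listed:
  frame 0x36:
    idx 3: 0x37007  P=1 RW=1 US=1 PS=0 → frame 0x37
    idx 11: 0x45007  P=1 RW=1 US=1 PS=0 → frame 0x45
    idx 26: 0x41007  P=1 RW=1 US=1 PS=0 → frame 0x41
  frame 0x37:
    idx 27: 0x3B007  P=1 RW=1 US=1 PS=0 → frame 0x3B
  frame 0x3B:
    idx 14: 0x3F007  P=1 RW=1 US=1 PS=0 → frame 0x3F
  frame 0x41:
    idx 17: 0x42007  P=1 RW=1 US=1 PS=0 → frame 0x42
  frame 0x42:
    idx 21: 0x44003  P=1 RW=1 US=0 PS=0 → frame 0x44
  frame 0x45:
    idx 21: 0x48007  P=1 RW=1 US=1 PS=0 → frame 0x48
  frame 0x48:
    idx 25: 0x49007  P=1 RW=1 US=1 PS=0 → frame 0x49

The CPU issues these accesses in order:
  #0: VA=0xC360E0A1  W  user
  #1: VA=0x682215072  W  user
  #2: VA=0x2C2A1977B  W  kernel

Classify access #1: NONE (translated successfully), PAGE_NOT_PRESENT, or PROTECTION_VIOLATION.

Trace:
#0 VA=0xC360E0A1 (w,user):
  L0 @0x36[3] → 0x37007  P=1,RW=1,US=1,PS=0
  L1 @0x37[27] → 0x3B007  P=1,RW=1,US=1,PS=0
  L2 @0x3B[14] → 0x3F007  P=1,RW=1,US=1,PS=0
  → PA=0x3F0A1  (3 entries read)
#1 VA=0x682215072 (w,user):
  L0 @0x36[26] → 0x41007  P=1,RW=1,US=1,PS=0
  L1 @0x41[17] → 0x42007  P=1,RW=1,US=1,PS=0
  L2 @0x42[21] → 0x44003  P=1,RW=1,US=0,PS=0
  → PROTECTION_VIOLATION  (3 entries read)
#2 VA=0x2C2A1977B (w,kernel):
  L0 @0x36[11] → 0x45007  P=1,RW=1,US=1,PS=0
  L1 @0x45[21] → 0x48007  P=1,RW=1,US=1,PS=0
  L2 @0x48[25] → 0x49007  P=1,RW=1,US=1,PS=0
  → PA=0x4977B  (3 entries read)

Access #1 fault: PROTECTION_VIOLATION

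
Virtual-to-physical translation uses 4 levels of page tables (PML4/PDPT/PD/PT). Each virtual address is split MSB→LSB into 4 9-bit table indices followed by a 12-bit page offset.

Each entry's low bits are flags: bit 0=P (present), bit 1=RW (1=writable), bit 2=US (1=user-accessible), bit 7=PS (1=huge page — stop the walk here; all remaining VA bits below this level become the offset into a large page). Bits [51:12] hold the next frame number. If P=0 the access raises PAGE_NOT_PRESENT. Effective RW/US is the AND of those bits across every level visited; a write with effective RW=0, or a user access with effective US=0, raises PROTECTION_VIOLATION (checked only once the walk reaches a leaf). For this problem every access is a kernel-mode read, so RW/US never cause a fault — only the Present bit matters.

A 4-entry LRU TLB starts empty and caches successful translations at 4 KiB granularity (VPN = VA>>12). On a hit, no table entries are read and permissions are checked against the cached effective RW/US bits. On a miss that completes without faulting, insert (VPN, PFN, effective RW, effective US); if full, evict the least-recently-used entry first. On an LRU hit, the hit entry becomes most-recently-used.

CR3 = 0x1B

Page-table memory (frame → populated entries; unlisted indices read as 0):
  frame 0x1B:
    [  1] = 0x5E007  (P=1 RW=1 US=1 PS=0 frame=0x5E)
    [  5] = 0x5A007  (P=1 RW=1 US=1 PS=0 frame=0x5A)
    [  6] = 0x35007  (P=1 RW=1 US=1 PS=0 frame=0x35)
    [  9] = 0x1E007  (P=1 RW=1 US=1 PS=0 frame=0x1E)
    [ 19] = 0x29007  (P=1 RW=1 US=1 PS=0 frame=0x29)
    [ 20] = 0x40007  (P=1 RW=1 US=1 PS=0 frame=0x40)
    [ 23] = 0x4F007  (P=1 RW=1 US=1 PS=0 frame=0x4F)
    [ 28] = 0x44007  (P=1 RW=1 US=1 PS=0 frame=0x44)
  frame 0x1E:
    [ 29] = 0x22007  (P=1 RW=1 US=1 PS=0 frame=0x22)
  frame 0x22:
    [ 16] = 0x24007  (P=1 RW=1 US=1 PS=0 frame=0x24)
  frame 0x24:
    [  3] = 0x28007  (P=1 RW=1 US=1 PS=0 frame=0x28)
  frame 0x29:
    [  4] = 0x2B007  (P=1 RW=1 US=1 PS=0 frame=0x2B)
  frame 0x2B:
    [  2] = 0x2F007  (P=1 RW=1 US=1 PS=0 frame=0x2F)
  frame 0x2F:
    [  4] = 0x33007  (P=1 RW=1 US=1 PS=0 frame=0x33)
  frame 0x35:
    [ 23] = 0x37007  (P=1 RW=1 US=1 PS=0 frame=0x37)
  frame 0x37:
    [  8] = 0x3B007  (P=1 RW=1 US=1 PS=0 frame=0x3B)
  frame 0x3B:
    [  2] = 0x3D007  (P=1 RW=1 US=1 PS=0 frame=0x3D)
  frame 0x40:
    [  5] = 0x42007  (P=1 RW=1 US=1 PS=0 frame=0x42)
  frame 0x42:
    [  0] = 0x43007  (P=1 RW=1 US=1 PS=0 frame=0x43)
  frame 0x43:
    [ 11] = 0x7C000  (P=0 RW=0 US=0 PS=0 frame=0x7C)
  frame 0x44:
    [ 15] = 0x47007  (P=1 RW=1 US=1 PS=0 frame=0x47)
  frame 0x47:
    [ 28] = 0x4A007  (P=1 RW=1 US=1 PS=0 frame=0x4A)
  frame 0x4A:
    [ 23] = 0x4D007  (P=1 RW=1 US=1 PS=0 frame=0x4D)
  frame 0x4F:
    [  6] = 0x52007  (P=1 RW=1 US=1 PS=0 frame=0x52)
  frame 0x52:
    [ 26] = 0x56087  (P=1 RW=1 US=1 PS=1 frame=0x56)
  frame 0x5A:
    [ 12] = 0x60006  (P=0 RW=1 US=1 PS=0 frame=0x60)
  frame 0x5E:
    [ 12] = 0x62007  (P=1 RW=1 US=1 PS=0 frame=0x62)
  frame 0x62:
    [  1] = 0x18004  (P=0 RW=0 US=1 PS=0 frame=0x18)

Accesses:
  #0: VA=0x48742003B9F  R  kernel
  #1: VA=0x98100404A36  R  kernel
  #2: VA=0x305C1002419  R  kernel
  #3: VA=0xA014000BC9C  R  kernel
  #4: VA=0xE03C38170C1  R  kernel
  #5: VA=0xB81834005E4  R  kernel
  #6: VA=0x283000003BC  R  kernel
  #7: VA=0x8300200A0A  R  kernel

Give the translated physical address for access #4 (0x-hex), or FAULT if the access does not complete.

Per-access translation:
#0 VA=0x48742003B9F (r,kernel):
  lvl0: tbl 0x1B, slot 9 ⇒ 0x1E007 (P1/RW1/US1/PS0)
  lvl1: tbl 0x1E, slot 29 ⇒ 0x22007 (P1/RW1/US1/PS0)
  lvl2: tbl 0x22, slot 16 ⇒ 0x24007 (P1/RW1/US1/PS0)
  lvl3: tbl 0x24, slot 3 ⇒ 0x28007 (P1/RW1/US1/PS0)
  ✓ 0x28B9F  — 4 lookups
#1 VA=0x98100404A36 (r,kernel):
  lvl0: tbl 0x1B, slot 19 ⇒ 0x29007 (P1/RW1/US1/PS0)
  lvl1: tbl 0x29, slot 4 ⇒ 0x2B007 (P1/RW1/US1/PS0)
  lvl2: tbl 0x2B, slot 2 ⇒ 0x2F007 (P1/RW1/US1/PS0)
  lvl3: tbl 0x2F, slot 4 ⇒ 0x33007 (P1/RW1/US1/PS0)
  ✓ 0x33A36  — 4 lookups
#2 VA=0x305C1002419 (r,kernel):
  lvl0: tbl 0x1B, slot 6 ⇒ 0x35007 (P1/RW1/US1/PS0)
  lvl1: tbl 0x35, slot 23 ⇒ 0x37007 (P1/RW1/US1/PS0)
  lvl2: tbl 0x37, slot 8 ⇒ 0x3B007 (P1/RW1/US1/PS0)
  lvl3: tbl 0x3B, slot 2 ⇒ 0x3D007 (P1/RW1/US1/PS0)
  ✓ 0x3D419  — 4 lookups
#3 VA=0xA014000BC9C (r,kernel):
  lvl0: tbl 0x1B, slot 20 ⇒ 0x40007 (P1/RW1/US1/PS0)
  lvl1: tbl 0x40, slot 5 ⇒ 0x42007 (P1/RW1/US1/PS0)
  lvl2: tbl 0x42, slot 0 ⇒ 0x43007 (P1/RW1/US1/PS0)
  lvl3: tbl 0x43, slot 11 ⇒ 0x7C000 (P0/RW0/US0/PS0)
  ⇒ fault: PAGE_NOT_PRESENT  — 4 lookups
#4 VA=0xE03C38170C1 (r,kernel):
  lvl0: tbl 0x1B, slot 28 ⇒ 0x44007 (P1/RW1/US1/PS0)
  lvl1: tbl 0x44, slot 15 ⇒ 0x47007 (P1/RW1/US1/PS0)
  lvl2: tbl 0x47, slot 28 ⇒ 0x4A007 (P1/RW1/US1/PS0)
  lvl3: tbl 0x4A, slot 23 ⇒ 0x4D007 (P1/RW1/US1/PS0)
  ✓ 0x4D0C1  — 4 lookups
#5 VA=0xB81834005E4 (r,kernel):
  lvl0: tbl 0x1B, slot 23 ⇒ 0x4F007 (P1/RW1/US1/PS0)
  lvl1: tbl 0x4F, slot 6 ⇒ 0x52007 (P1/RW1/US1/PS0)
  lvl2: tbl 0x52, slot 26 ⇒ 0x56087 (P1/RW1/US1/PS1)
  ✓ 0x565E4 (huge @L2)  — 3 lookups
#6 VA=0x283000003BC (r,kernel):
  lvl0: tbl 0x1B, slot 5 ⇒ 0x5A007 (P1/RW1/US1/PS0)
  lvl1: tbl 0x5A, slot 12 ⇒ 0x60006 (P0/RW1/US1/PS0)
  ⇒ fault: PAGE_NOT_PRESENT  — 2 lookups
#7 VA=0x8300200A0A (r,kernel):
  lvl0: tbl 0x1B, slot 1 ⇒ 0x5E007 (P1/RW1/US1/PS0)
  lvl1: tbl 0x5E, slot 12 ⇒ 0x62007 (P1/RW1/US1/PS0)
  lvl2: tbl 0x62, slot 1 ⇒ 0x18004 (P0/RW0/US1/PS0)
  ⇒ fault: PAGE_NOT_PRESENT  — 3 lookups

Access #4 PA: 0x4D0C1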